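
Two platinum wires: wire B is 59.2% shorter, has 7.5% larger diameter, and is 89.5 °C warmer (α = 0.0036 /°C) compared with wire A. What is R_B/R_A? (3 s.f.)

0.467

R ∝ ρL/d² with ρ ∝ (1+αΔT), so R_B/R_A = (1 − 59.2/100) × (1 + 7.5/100)⁻² × (1 + 0.0036×89.5)
= 0.408 × 0.8653 × 1.322 = 0.467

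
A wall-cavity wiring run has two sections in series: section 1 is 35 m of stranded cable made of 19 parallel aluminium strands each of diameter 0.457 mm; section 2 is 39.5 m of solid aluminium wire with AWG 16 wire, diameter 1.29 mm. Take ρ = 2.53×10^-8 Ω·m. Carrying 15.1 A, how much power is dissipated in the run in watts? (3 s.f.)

Section 1: A_strand = π(2.2850e-04)² = 1.640e-07 m²; R₁ = ρL/(N·A_s) = (2.53×10^-8)(35)/(19×1.640e-07) = 0.2841 Ω
Section 2: A = π(1.29/2 mm)² = π(6.4500e-04 m)² = 1.307e-06 m²
R₂ = (2.53×10^-8)(39.5)/(1.307e-06) = 0.7646 Ω
R = R₁ + R₂ = 1.049 Ω
P = I²R = (15.1)² × 1.049 = 239 W

239 W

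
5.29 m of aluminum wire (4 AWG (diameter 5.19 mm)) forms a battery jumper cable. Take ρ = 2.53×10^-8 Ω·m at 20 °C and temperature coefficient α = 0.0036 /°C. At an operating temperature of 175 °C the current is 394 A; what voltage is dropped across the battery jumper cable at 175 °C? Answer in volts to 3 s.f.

3.88 V

A = π(5.19/2 mm)² = π(2.5950e-03 m)² = 2.116e-05 m²
R₍20₎ = ρL/A = (2.53×10^-8)(5.29)/(2.116e-05) = 0.006326 Ω
R₍175₎ = R₍20₎(1 + αΔT) = 0.006326 × (1 + 0.0036×155) = 0.009856 Ω
V = IR = 394 × 0.009856 = 3.88 V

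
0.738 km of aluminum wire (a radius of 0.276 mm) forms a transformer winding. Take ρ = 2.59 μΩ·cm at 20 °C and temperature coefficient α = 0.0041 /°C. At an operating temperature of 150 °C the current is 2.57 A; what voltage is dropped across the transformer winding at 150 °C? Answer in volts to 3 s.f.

315 V

ρ = 2.59 μΩ·cm = 2.59×10^-8 Ω·m
A = πr² = π(2.7600e-04 m)² = 2.393e-07 m²
R₍20₎ = ρL/A = (2.59×10^-8)(738)/(2.393e-07) = 79.87 Ω
R₍150₎ = R₍20₎(1 + αΔT) = 79.87 × (1 + 0.0041×130) = 122.4 Ω
V = IR = 2.57 × 122.4 = 315 V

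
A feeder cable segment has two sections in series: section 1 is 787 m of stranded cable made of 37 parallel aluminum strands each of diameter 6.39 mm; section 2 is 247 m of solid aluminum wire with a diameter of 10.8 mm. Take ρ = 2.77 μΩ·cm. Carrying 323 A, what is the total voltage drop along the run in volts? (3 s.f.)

30.1 V

ρ = 2.77 μΩ·cm = 2.77×10^-8 Ω·m
Section 1: A_strand = π(3.1950e-03)² = 3.207e-05 m²; R₁ = ρL/(N·A_s) = (2.77×10^-8)(787)/(37×3.207e-05) = 0.01837 Ω
Section 2: A = π(d/2)² = π(5.4000e-03 m)² = 9.161e-05 m²
R₂ = (2.77×10^-8)(247)/(9.161e-05) = 0.07469 Ω
R = R₁ + R₂ = 0.09306 Ω
V = IR = 323 × 0.09306 = 30.1 V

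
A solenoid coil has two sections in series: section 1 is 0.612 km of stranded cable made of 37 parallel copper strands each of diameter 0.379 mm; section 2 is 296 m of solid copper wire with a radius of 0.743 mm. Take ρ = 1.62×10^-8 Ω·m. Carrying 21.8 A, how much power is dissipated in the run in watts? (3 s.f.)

2440 W

Section 1: A_strand = π(1.8950e-04)² = 1.128e-07 m²; R₁ = ρL/(N·A_s) = (1.62×10^-8)(612)/(37×1.128e-07) = 2.375 Ω
Section 2: A = πr² = π(7.4300e-04 m)² = 1.734e-06 m²
R₂ = (1.62×10^-8)(296)/(1.734e-06) = 2.765 Ω
R = R₁ + R₂ = 5.14 Ω
P = I²R = (21.8)² × 5.14 = 2440 W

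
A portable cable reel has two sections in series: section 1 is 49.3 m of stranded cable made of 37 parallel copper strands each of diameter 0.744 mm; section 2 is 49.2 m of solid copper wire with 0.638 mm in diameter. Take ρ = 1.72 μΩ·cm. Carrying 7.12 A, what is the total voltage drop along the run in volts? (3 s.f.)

ρ = 1.72 μΩ·cm = 1.72×10^-8 Ω·m
Section 1: A_strand = π(3.7200e-04)² = 4.347e-07 m²; R₁ = ρL/(N·A_s) = (1.72×10^-8)(49.3)/(37×4.347e-07) = 0.05272 Ω
Section 2: A = π(d/2)² = π(3.1900e-04 m)² = 3.197e-07 m²
R₂ = (1.72×10^-8)(49.2)/(3.197e-07) = 2.647 Ω
R = R₁ + R₂ = 2.7 Ω
V = IR = 7.12 × 2.7 = 19.2 V

19.2 V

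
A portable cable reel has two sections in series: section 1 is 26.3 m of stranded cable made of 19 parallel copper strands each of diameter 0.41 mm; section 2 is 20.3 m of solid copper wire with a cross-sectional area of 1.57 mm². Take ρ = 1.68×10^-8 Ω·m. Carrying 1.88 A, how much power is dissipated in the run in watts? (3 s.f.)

Section 1: A_strand = π(2.0500e-04)² = 1.320e-07 m²; R₁ = ρL/(N·A_s) = (1.68×10^-8)(26.3)/(19×1.320e-07) = 0.1761 Ω
Section 2: A = 1.57 mm² = 1.570e-06 m²
R₂ = (1.68×10^-8)(20.3)/(1.570e-06) = 0.2172 Ω
R = R₁ + R₂ = 0.3934 Ω
P = I²R = (1.88)² × 0.3934 = 1.39 W

1.39 W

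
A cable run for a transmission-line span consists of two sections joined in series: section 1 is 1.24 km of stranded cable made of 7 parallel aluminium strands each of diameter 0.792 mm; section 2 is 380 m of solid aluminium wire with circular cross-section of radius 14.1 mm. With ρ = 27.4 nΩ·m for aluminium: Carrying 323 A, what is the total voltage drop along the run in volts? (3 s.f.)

3190 V

ρ = 27.4 nΩ·m = 2.74×10^-8 Ω·m
Section 1: A_strand = π(3.9600e-04)² = 4.927e-07 m²; R₁ = ρL/(N·A_s) = (2.74×10^-8)(1240)/(7×4.927e-07) = 9.852 Ω
Section 2: A = πr² = π(1.4100e-02 m)² = 6.246e-04 m²
R₂ = (2.74×10^-8)(380)/(6.246e-04) = 0.01667 Ω
R = R₁ + R₂ = 9.869 Ω
V = IR = 323 × 9.869 = 3190 V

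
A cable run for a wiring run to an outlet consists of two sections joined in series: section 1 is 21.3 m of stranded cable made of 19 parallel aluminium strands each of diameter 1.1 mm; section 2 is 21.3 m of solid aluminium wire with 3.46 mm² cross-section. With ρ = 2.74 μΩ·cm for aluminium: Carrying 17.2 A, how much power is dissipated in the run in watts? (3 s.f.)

ρ = 2.74 μΩ·cm = 2.74×10^-8 Ω·m
Section 1: A_strand = π(5.5000e-04)² = 9.503e-07 m²; R₁ = ρL/(N·A_s) = (2.74×10^-8)(21.3)/(19×9.503e-07) = 0.03232 Ω
Section 2: A = 3.46 mm² = 3.460e-06 m²
R₂ = (2.74×10^-8)(21.3)/(3.460e-06) = 0.1687 Ω
R = R₁ + R₂ = 0.201 Ω
P = I²R = (17.2)² × 0.201 = 59.5 W

59.5 W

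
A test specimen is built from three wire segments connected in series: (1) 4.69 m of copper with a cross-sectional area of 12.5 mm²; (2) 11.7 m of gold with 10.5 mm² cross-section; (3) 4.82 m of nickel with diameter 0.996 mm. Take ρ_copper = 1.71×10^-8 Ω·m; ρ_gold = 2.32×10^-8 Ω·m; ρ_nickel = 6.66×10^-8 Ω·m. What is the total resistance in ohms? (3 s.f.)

Seg 1: A = 12.5 mm² = 1.250e-05 m²
R_1 = (1.71×10^-8)(4.69)/(1.250e-05) = 0.006416 Ω
Seg 2: A = 10.5 mm² = 1.050e-05 m²
R_2 = (2.32×10^-8)(11.7)/(1.050e-05) = 0.02585 Ω
Seg 3: A = π(d/2)² = π(4.9800e-04 m)² = 7.791e-07 m²
R_3 = (6.66×10^-8)(4.82)/(7.791e-07) = 0.412 Ω
R_total = R_1 + R_2 + R_3 = 0.444 Ω

0.444 Ω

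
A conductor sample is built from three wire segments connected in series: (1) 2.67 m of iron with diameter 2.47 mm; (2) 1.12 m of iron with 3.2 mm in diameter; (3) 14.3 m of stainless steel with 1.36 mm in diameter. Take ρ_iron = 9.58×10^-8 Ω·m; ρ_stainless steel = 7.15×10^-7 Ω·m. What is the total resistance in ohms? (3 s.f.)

Seg 1: A = π(d/2)² = π(1.2350e-03 m)² = 4.792e-06 m²
R_1 = (9.58×10^-8)(2.67)/(4.792e-06) = 0.05338 Ω
Seg 2: A = π(d/2)² = π(1.6000e-03 m)² = 8.042e-06 m²
R_2 = (9.58×10^-8)(1.12)/(8.042e-06) = 0.01334 Ω
Seg 3: A = π(d/2)² = π(6.8000e-04 m)² = 1.453e-06 m²
R_3 = (7.15×10^-7)(14.3)/(1.453e-06) = 7.038 Ω
R_total = R_1 + R_2 + R_3 = 7.11 Ω

7.11 Ω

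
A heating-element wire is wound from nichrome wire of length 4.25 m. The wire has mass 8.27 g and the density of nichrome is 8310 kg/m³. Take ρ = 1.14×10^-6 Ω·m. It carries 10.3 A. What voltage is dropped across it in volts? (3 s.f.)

213 V

A = m/(density·L) = 0.00827/(8310×4.25) = 2.3416e-07 m²
R = ρL/A = (1.14×10^-6)(4.25)/(2.3416e-07) = 20.69 Ω
V = IR = 10.3 × 20.69 = 213 V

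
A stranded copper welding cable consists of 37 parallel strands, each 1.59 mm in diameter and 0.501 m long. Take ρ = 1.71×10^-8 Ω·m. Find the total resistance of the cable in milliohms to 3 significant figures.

A_strand = π(7.9500e-04 m)² = 1.986e-06 m²
R_strand = ρL/A = (1.71×10^-8)(0.501)/(1.986e-06) = 0.004315 Ω
R_total = R_strand/N = 0.004315/37 = 0.117 mΩ

0.117 mΩ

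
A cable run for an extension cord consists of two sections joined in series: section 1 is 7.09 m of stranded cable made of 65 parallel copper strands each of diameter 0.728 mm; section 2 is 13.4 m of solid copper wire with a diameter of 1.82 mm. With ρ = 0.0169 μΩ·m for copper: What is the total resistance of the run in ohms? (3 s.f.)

0.0915 Ω

ρ = 0.0169 μΩ·m = 1.69×10^-8 Ω·m
Section 1: A_strand = π(3.6400e-04)² = 4.162e-07 m²; R₁ = ρL/(N·A_s) = (1.69×10^-8)(7.09)/(65×4.162e-07) = 0.004429 Ω
Section 2: A = π(d/2)² = π(9.1000e-04 m)² = 2.602e-06 m²
R₂ = (1.69×10^-8)(13.4)/(2.602e-06) = 0.08705 Ω
R = R₁ + R₂ = 0.0915 Ω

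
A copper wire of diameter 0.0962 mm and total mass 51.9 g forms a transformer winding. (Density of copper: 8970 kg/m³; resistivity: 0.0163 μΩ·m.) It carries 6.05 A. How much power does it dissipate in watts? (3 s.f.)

65300 W

ρ = 0.0163 μΩ·m = 1.63×10^-8 Ω·m
A = π(d/2)² = π(4.8100e-05 m)² = 7.2684e-09 m²
L = m/(density·A) = 0.0519/(8970×7.2684e-09) = 796 m
R = ρL/A = (1.63×10^-8)(796)/(7.2684e-09) = 1785 Ω
P = I²R = (6.05)² × 1785 = 65300 W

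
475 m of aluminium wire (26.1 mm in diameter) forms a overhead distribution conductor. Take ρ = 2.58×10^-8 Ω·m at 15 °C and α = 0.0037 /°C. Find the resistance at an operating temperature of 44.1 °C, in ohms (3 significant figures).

0.0254 Ω

A = π(d/2)² = π(1.3050e-02 m)² = 5.350e-04 m²
R₍15°C₎ = ρL/A = (2.58×10^-8)(475)/(5.350e-04) = 0.02291 Ω
R = R₀(1 + αΔT) = 0.02291(1 + 0.0037×29.1) = 0.0254 Ω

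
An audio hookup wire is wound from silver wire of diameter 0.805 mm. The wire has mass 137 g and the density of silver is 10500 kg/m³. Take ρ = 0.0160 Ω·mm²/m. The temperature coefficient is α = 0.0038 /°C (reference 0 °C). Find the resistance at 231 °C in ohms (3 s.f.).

ρ = 0.0160 Ω·mm²/m = 1.60×10^-8 Ω·m
A = π(d/2)² = π(4.0250e-04 m)² = 5.0896e-07 m²
L = m/(density·A) = 0.137/(10500×5.0896e-07) = 25.64 m
R = ρL/A = (1.60×10^-8)(25.64)/(5.0896e-07) = 0.8059 Ω
R(231 °C) = 0.8059 × (1 + 0.0038×231) = 1.51 Ω

1.51 Ω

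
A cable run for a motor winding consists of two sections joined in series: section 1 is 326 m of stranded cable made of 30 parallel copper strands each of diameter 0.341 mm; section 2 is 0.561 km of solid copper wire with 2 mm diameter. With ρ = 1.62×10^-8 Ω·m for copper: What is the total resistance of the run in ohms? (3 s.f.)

4.82 Ω

Section 1: A_strand = π(1.7050e-04)² = 9.133e-08 m²; R₁ = ρL/(N·A_s) = (1.62×10^-8)(326)/(30×9.133e-08) = 1.928 Ω
Section 2: A = π(d/2)² = π(1.0000e-03 m)² = 3.142e-06 m²
R₂ = (1.62×10^-8)(561)/(3.142e-06) = 2.893 Ω
R = R₁ + R₂ = 4.82 Ω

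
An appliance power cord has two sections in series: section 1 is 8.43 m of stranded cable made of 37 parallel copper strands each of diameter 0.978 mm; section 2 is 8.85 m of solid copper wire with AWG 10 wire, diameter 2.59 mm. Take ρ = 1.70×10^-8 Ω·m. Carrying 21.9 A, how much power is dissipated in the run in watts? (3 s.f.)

Section 1: A_strand = π(4.8900e-04)² = 7.512e-07 m²; R₁ = ρL/(N·A_s) = (1.70×10^-8)(8.43)/(37×7.512e-07) = 0.005156 Ω
Section 2: A = π(2.59/2 mm)² = π(1.2950e-03 m)² = 5.269e-06 m²
R₂ = (1.70×10^-8)(8.85)/(5.269e-06) = 0.02856 Ω
R = R₁ + R₂ = 0.03371 Ω
P = I²R = (21.9)² × 0.03371 = 16.2 W

16.2 W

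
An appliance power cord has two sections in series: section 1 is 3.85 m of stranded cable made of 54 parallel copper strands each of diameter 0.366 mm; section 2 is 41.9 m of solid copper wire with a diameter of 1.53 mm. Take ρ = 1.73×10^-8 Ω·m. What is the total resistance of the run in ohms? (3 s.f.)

0.406 Ω

Section 1: A_strand = π(1.8300e-04)² = 1.052e-07 m²; R₁ = ρL/(N·A_s) = (1.73×10^-8)(3.85)/(54×1.052e-07) = 0.01172 Ω
Section 2: A = π(d/2)² = π(7.6500e-04 m)² = 1.839e-06 m²
R₂ = (1.73×10^-8)(41.9)/(1.839e-06) = 0.3943 Ω
R = R₁ + R₂ = 0.406 Ω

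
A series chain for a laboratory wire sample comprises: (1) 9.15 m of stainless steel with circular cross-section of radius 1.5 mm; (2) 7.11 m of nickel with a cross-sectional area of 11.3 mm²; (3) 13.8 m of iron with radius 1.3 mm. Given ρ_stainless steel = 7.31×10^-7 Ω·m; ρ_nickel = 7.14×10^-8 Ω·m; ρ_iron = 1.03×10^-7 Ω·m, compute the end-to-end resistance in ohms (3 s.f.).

Seg 1: A = πr² = π(1.5000e-03 m)² = 7.069e-06 m²
R_1 = (7.31×10^-7)(9.15)/(7.069e-06) = 0.9463 Ω
Seg 2: A = 11.3 mm² = 1.130e-05 m²
R_2 = (7.14×10^-8)(7.11)/(1.130e-05) = 0.04493 Ω
Seg 3: A = πr² = π(1.3000e-03 m)² = 5.309e-06 m²
R_3 = (1.03×10^-7)(13.8)/(5.309e-06) = 0.2677 Ω
R_total = R_1 + R_2 + R_3 = 1.26 Ω

1.26 Ω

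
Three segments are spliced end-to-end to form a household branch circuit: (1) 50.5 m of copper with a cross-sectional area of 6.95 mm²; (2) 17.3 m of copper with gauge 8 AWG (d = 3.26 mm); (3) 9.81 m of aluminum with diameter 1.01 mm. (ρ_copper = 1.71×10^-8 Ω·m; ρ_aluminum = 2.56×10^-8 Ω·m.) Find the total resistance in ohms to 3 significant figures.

0.473 Ω

Seg 1: A = 6.95 mm² = 6.950e-06 m²
R_1 = (1.71×10^-8)(50.5)/(6.950e-06) = 0.1243 Ω
Seg 2: A = π(3.26/2 mm)² = π(1.6300e-03 m)² = 8.347e-06 m²
R_2 = (1.71×10^-8)(17.3)/(8.347e-06) = 0.03544 Ω
Seg 3: A = π(d/2)² = π(5.0500e-04 m)² = 8.012e-07 m²
R_3 = (2.56×10^-8)(9.81)/(8.012e-07) = 0.3135 Ω
R_total = R_1 + R_2 + R_3 = 0.473 Ω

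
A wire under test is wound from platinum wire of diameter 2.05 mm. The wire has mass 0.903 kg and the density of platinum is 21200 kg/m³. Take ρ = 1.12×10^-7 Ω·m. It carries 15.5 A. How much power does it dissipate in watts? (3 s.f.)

105 W

A = π(d/2)² = π(1.0250e-03 m)² = 3.3006e-06 m²
L = m/(density·A) = 0.903/(21200×3.3006e-06) = 12.9 m
R = ρL/A = (1.12×10^-7)(12.9)/(3.3006e-06) = 0.4379 Ω
P = I²R = (15.5)² × 0.4379 = 105 W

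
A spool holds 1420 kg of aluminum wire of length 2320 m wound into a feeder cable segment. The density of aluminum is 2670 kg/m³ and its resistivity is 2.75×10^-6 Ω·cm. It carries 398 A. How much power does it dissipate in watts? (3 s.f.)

44100 W

ρ = 2.75×10^-6 Ω·cm = 2.75×10^-8 Ω·m
A = m/(density·L) = 1420/(2670×2320) = 2.2924e-04 m²
R = ρL/A = (2.75×10^-8)(2320)/(2.2924e-04) = 0.2783 Ω
P = I²R = (398)² × 0.2783 = 44100 W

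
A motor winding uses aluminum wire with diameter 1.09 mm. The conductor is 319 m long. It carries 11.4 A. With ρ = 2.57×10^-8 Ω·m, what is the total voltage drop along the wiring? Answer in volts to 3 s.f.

100 V

A = π(d/2)² = π(5.4500e-04 m)² = 9.331e-07 m²
R = ρL/A = (2.57×10^-8)(319)/(9.331e-07) = 8.786 Ω
V = IR = 11.4 × 8.786 = 100 V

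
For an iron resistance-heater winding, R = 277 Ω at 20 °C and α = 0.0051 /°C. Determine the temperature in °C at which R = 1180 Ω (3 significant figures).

R = R₀(1 + α(T − T₀)) ⇒ T = T₀ + (R/R₀ − 1)/α
T = 20 + (1180/277 − 1)/0.0051 = 20 + (3.26)/0.0051 = 659 °C

659 °C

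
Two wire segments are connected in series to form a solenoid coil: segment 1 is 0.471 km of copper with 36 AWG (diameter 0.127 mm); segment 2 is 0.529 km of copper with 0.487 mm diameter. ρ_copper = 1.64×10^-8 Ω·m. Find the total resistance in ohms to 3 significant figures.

656 Ω

Segment 1: A = π(0.127/2 mm)² = π(6.3500e-05 m)² = 1.267e-08 m²
R₁ = ρL/A = (1.64×10^-8)(471)/(1.267e-08) = 609.8 Ω
Segment 2: A = π(d/2)² = π(2.4350e-04 m)² = 1.863e-07 m²
R₂ = (1.64×10^-8)(529)/(1.863e-07) = 46.57 Ω
R = R₁ + R₂ = 656 Ω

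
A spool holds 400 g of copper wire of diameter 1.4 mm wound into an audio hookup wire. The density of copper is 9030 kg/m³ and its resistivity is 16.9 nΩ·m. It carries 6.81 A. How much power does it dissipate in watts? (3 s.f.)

ρ = 16.9 nΩ·m = 1.69×10^-8 Ω·m
A = π(d/2)² = π(7.0000e-04 m)² = 1.5394e-06 m²
L = m/(density·A) = 0.4/(9030×1.5394e-06) = 28.78 m
R = ρL/A = (1.69×10^-8)(28.78)/(1.5394e-06) = 0.3159 Ω
P = I²R = (6.81)² × 0.3159 = 14.7 W

14.7 W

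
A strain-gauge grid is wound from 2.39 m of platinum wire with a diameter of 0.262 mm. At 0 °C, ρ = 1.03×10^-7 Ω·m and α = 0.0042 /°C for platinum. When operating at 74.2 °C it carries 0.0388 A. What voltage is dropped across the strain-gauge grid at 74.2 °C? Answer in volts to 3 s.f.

A = π(d/2)² = π(1.3100e-04 m)² = 5.391e-08 m²
R₍0₎ = ρL/A = (1.03×10^-7)(2.39)/(5.391e-08) = 4.566 Ω
R₍74.2₎ = R₍0₎(1 + αΔT) = 4.566 × (1 + 0.0042×74.2) = 5.989 Ω
V = IR = 0.0388 × 5.989 = 0.232 V

0.232 V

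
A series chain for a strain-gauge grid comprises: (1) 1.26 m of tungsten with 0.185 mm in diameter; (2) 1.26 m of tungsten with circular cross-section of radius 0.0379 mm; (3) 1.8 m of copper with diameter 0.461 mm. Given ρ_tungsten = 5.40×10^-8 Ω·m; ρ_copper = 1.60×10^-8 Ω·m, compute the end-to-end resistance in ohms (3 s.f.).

Seg 1: A = π(d/2)² = π(9.2500e-05 m)² = 2.688e-08 m²
R_1 = (5.40×10^-8)(1.26)/(2.688e-08) = 2.531 Ω
Seg 2: A = πr² = π(3.7900e-05 m)² = 4.513e-09 m²
R_2 = (5.40×10^-8)(1.26)/(4.513e-09) = 15.08 Ω
Seg 3: A = π(d/2)² = π(2.3050e-04 m)² = 1.669e-07 m²
R_3 = (1.60×10^-8)(1.8)/(1.669e-07) = 0.1725 Ω
R_total = R_1 + R_2 + R_3 = 17.8 Ω

17.8 Ω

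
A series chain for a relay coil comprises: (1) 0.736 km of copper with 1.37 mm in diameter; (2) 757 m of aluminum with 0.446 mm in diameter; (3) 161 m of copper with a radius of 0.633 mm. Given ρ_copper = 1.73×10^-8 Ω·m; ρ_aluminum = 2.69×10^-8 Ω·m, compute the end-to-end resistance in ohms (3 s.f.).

141 Ω

Seg 1: A = π(d/2)² = π(6.8500e-04 m)² = 1.474e-06 m²
R_1 = (1.73×10^-8)(736)/(1.474e-06) = 8.638 Ω
Seg 2: A = π(d/2)² = π(2.2300e-04 m)² = 1.562e-07 m²
R_2 = (2.69×10^-8)(757)/(1.562e-07) = 130.3 Ω
Seg 3: A = πr² = π(6.3300e-04 m)² = 1.259e-06 m²
R_3 = (1.73×10^-8)(161)/(1.259e-06) = 2.213 Ω
R_total = R_1 + R_2 + R_3 = 141 Ω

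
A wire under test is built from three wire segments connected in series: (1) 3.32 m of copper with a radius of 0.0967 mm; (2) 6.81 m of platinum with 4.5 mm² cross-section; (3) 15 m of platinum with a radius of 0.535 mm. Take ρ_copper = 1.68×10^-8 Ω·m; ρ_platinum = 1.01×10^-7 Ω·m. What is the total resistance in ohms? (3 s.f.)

3.74 Ω

Seg 1: A = πr² = π(9.6700e-05 m)² = 2.938e-08 m²
R_1 = (1.68×10^-8)(3.32)/(2.938e-08) = 1.899 Ω
Seg 2: A = 4.5 mm² = 4.500e-06 m²
R_2 = (1.01×10^-7)(6.81)/(4.500e-06) = 0.1528 Ω
Seg 3: A = πr² = π(5.3500e-04 m)² = 8.992e-07 m²
R_3 = (1.01×10^-7)(15)/(8.992e-07) = 1.685 Ω
R_total = R_1 + R_2 + R_3 = 3.74 Ω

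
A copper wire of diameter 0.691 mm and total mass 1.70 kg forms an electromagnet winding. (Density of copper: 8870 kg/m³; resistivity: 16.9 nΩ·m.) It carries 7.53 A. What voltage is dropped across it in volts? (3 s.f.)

173 V

ρ = 16.9 nΩ·m = 1.69×10^-8 Ω·m
A = π(d/2)² = π(3.4550e-04 m)² = 3.7501e-07 m²
L = m/(density·A) = 1.7/(8870×3.7501e-07) = 511.1 m
R = ρL/A = (1.69×10^-8)(511.1)/(3.7501e-07) = 23.03 Ω
V = IR = 7.53 × 23.03 = 173 V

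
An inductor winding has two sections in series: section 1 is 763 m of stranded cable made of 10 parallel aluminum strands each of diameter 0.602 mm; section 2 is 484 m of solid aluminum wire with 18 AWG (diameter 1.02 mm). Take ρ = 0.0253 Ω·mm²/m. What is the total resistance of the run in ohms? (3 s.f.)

ρ = 0.0253 Ω·mm²/m = 2.53×10^-8 Ω·m
Section 1: A_strand = π(3.0100e-04)² = 2.846e-07 m²; R₁ = ρL/(N·A_s) = (2.53×10^-8)(763)/(10×2.846e-07) = 6.782 Ω
Section 2: A = π(1.02/2 mm)² = π(5.1000e-04 m)² = 8.171e-07 m²
R₂ = (2.53×10^-8)(484)/(8.171e-07) = 14.99 Ω
R = R₁ + R₂ = 21.8 Ω

21.8 Ω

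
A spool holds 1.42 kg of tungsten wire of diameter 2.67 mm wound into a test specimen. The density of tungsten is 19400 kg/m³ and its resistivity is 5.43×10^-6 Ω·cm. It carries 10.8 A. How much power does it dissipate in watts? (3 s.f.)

14.8 W

ρ = 5.43×10^-6 Ω·cm = 5.43×10^-8 Ω·m
A = π(d/2)² = π(1.3350e-03 m)² = 5.5990e-06 m²
L = m/(density·A) = 1.42/(19400×5.5990e-06) = 13.07 m
R = ρL/A = (5.43×10^-8)(13.07)/(5.5990e-06) = 0.1268 Ω
P = I²R = (10.8)² × 0.1268 = 14.8 W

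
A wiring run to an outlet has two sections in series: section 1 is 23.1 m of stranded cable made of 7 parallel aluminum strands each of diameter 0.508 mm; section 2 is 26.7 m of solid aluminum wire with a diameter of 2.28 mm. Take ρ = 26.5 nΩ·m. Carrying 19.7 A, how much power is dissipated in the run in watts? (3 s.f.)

ρ = 26.5 nΩ·m = 2.65×10^-8 Ω·m
Section 1: A_strand = π(2.5400e-04)² = 2.027e-07 m²; R₁ = ρL/(N·A_s) = (2.65×10^-8)(23.1)/(7×2.027e-07) = 0.4315 Ω
Section 2: A = π(d/2)² = π(1.1400e-03 m)² = 4.083e-06 m²
R₂ = (2.65×10^-8)(26.7)/(4.083e-06) = 0.1733 Ω
R = R₁ + R₂ = 0.6048 Ω
P = I²R = (19.7)² × 0.6048 = 235 W

235 W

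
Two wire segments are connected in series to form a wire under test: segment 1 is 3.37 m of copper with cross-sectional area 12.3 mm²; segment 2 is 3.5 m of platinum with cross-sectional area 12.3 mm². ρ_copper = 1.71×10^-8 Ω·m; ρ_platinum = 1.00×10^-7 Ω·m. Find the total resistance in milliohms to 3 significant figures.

Segment 1: A = 12.3 mm² = 1.230e-05 m²
R₁ = ρL/A = (1.71×10^-8)(3.37)/(1.230e-05) = 0.004685 Ω
R₂ = (1.00×10^-7)(3.5)/(1.230e-05) = 0.02846 Ω
R = R₁ + R₂ = 33.1 mΩ

33.1 mΩ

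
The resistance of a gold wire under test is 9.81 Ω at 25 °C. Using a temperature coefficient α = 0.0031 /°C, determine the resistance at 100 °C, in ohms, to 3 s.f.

12.1 Ω

ΔT = 100 − 25 = 75 °C
R = R₀(1 + αΔT) = 9.81 × (1 + 0.0031×75) = 9.81 × 1.232 = 12.1 Ω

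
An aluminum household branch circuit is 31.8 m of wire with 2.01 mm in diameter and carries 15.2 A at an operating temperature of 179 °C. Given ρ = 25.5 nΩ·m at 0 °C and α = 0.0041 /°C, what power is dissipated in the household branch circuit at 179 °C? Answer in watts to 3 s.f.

102 W

ρ = 25.5 nΩ·m = 2.55×10^-8 Ω·m
A = π(d/2)² = π(1.0050e-03 m)² = 3.173e-06 m²
R₍0₎ = ρL/A = (2.55×10^-8)(31.8)/(3.173e-06) = 0.2556 Ω
R₍179₎ = R₍0₎(1 + αΔT) = 0.2556 × (1 + 0.0041×179) = 0.4431 Ω
P = I²R = (15.2)² × 0.4431 = 102 W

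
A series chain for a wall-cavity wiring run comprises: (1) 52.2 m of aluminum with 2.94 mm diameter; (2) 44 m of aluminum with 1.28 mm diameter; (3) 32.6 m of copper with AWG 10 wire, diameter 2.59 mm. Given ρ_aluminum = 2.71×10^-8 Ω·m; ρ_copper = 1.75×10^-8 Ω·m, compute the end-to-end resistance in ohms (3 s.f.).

1.24 Ω

Seg 1: A = π(d/2)² = π(1.4700e-03 m)² = 6.789e-06 m²
R_1 = (2.71×10^-8)(52.2)/(6.789e-06) = 0.2084 Ω
Seg 2: A = π(d/2)² = π(6.4000e-04 m)² = 1.287e-06 m²
R_2 = (2.71×10^-8)(44)/(1.287e-06) = 0.9266 Ω
Seg 3: A = π(2.59/2 mm)² = π(1.2950e-03 m)² = 5.269e-06 m²
R_3 = (1.75×10^-8)(32.6)/(5.269e-06) = 0.1083 Ω
R_total = R_1 + R_2 + R_3 = 1.24 Ω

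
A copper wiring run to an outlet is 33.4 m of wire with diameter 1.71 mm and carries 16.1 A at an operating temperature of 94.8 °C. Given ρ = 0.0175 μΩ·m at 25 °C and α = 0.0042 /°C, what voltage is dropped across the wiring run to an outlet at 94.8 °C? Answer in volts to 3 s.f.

5.30 V

ρ = 0.0175 μΩ·m = 1.75×10^-8 Ω·m
A = π(d/2)² = π(8.5500e-04 m)² = 2.297e-06 m²
R₍25₎ = ρL/A = (1.75×10^-8)(33.4)/(2.297e-06) = 0.2545 Ω
R₍94.8₎ = R₍25₎(1 + αΔT) = 0.2545 × (1 + 0.0042×69.8) = 0.3291 Ω
V = IR = 16.1 × 0.3291 = 5.30 V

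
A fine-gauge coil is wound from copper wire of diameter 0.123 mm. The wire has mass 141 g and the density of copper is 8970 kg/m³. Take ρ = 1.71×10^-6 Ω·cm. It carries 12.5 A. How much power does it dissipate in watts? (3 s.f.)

ρ = 1.71×10^-6 Ω·cm = 1.71×10^-8 Ω·m
A = π(d/2)² = π(6.1500e-05 m)² = 1.1882e-08 m²
L = m/(density·A) = 0.141/(8970×1.1882e-08) = 1323 m
R = ρL/A = (1.71×10^-8)(1323)/(1.1882e-08) = 1904 Ω
P = I²R = (12.5)² × 1904 = 2.97×10^5 W

2.97×10^5 W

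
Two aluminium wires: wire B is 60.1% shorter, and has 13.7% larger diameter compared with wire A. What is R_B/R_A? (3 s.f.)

R ∝ L/d², so R_B/R_A = (1 − 60.1/100) × (1 + 13.7/100)⁻²
= 0.399 × 0.7735 = 0.309

0.309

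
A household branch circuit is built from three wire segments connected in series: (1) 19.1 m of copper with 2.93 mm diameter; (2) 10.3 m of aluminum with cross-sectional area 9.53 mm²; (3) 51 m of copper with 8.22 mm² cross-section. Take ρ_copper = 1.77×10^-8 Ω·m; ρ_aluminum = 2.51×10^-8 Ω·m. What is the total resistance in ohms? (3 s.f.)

Seg 1: A = π(d/2)² = π(1.4650e-03 m)² = 6.743e-06 m²
R_1 = (1.77×10^-8)(19.1)/(6.743e-06) = 0.05014 Ω
Seg 2: A = 9.53 mm² = 9.530e-06 m²
R_2 = (2.51×10^-8)(10.3)/(9.530e-06) = 0.02713 Ω
Seg 3: A = 8.22 mm² = 8.220e-06 m²
R_3 = (1.77×10^-8)(51)/(8.220e-06) = 0.1098 Ω
R_total = R_1 + R_2 + R_3 = 0.187 Ω

0.187 Ω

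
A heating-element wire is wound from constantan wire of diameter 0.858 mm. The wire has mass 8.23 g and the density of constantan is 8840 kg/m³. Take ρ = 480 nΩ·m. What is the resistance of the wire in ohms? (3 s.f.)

ρ = 480 nΩ·m = 4.80×10^-7 Ω·m
A = π(d/2)² = π(4.2900e-04 m)² = 5.7818e-07 m²
L = m/(density·A) = 0.00823/(8840×5.7818e-07) = 1.61 m
R = ρL/A = (4.80×10^-7)(1.61)/(5.7818e-07) = 1.34 Ω

1.34 Ω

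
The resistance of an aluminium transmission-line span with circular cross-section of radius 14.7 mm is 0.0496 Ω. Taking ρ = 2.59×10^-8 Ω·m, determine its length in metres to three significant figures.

A = πr² = π(1.4700e-02 m)² = 6.789e-04 m²
L = RA/ρ = (0.0496)(6.789e-04)/(2.59×10^-8) = 1300 m

1300 m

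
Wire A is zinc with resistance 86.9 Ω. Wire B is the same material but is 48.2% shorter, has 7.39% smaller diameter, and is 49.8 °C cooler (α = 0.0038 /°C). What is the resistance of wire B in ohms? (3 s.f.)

R ∝ ρL/d² with ρ ∝ (1+αΔT), so R_B/R_A = (1 − 48.2/100) × (1 − 7.39/100)⁻² × (1 − 0.0038×49.8)
= 0.518 × 1.166 × 0.8108 = 0.4897
R_B = 0.4897 × 86.9 = 42.6 Ω

42.6 Ω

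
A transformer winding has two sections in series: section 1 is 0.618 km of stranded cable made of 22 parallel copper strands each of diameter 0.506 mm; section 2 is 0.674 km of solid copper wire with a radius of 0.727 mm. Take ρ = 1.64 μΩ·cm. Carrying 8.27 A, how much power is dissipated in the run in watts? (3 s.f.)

ρ = 1.64 μΩ·cm = 1.64×10^-8 Ω·m
Section 1: A_strand = π(2.5300e-04)² = 2.011e-07 m²; R₁ = ρL/(N·A_s) = (1.64×10^-8)(618)/(22×2.011e-07) = 2.291 Ω
Section 2: A = πr² = π(7.2700e-04 m)² = 1.660e-06 m²
R₂ = (1.64×10^-8)(674)/(1.660e-06) = 6.657 Ω
R = R₁ + R₂ = 8.948 Ω
P = I²R = (8.27)² × 8.948 = 612 W

612 W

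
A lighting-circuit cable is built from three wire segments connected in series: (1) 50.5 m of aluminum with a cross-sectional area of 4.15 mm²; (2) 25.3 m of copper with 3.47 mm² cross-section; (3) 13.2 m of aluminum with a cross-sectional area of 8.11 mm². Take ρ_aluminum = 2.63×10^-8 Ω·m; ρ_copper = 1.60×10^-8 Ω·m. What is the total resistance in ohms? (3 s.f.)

0.479 Ω

Seg 1: A = 4.15 mm² = 4.150e-06 m²
R_1 = (2.63×10^-8)(50.5)/(4.150e-06) = 0.32 Ω
Seg 2: A = 3.47 mm² = 3.470e-06 m²
R_2 = (1.60×10^-8)(25.3)/(3.470e-06) = 0.1167 Ω
Seg 3: A = 8.11 mm² = 8.110e-06 m²
R_3 = (2.63×10^-8)(13.2)/(8.110e-06) = 0.04281 Ω
R_total = R_1 + R_2 + R_3 = 0.479 Ω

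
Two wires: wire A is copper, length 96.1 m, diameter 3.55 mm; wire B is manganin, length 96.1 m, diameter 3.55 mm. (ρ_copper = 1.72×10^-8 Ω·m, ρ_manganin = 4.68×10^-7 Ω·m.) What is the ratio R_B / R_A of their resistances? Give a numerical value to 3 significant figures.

27.2

R ∝ ρL/d², so R_B/R_A = (ρ_B/ρ_A)
= (4.68×10^-7/1.72×10^-8) = 27.2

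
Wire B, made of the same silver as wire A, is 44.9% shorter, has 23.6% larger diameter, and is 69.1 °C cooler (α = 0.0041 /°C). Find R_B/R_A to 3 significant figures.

0.258

R ∝ ρL/d² with ρ ∝ (1+αΔT), so R_B/R_A = (1 − 44.9/100) × (1 + 23.6/100)⁻² × (1 − 0.0041×69.1)
= 0.551 × 0.6546 × 0.7167 = 0.258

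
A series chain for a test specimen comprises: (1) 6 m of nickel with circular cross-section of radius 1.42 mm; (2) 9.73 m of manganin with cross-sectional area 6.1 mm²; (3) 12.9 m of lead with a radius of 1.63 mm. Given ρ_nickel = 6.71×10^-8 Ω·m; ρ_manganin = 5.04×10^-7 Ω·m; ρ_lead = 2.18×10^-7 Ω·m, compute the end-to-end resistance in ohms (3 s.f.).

Seg 1: A = πr² = π(1.4200e-03 m)² = 6.335e-06 m²
R_1 = (6.71×10^-8)(6)/(6.335e-06) = 0.06355 Ω
Seg 2: A = 6.1 mm² = 6.100e-06 m²
R_2 = (5.04×10^-7)(9.73)/(6.100e-06) = 0.8039 Ω
Seg 3: A = πr² = π(1.6300e-03 m)² = 8.347e-06 m²
R_3 = (2.18×10^-7)(12.9)/(8.347e-06) = 0.3369 Ω
R_total = R_1 + R_2 + R_3 = 1.20 Ω

1.20 Ω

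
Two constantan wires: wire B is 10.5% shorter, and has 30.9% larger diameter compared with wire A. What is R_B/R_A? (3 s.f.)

R ∝ L/d², so R_B/R_A = (1 − 10.5/100) × (1 + 30.9/100)⁻²
= 0.895 × 0.5836 = 0.522

0.522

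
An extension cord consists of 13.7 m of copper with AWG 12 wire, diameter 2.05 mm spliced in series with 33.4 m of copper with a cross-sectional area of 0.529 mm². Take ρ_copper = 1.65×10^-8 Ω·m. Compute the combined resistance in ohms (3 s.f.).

1.11 Ω

Segment 1: A = π(2.05/2 mm)² = π(1.0250e-03 m)² = 3.301e-06 m²
R₁ = ρL/A = (1.65×10^-8)(13.7)/(3.301e-06) = 0.06849 Ω
Segment 2: A = 0.529 mm² = 5.290e-07 m²
R₂ = (1.65×10^-8)(33.4)/(5.290e-07) = 1.042 Ω
R = R₁ + R₂ = 1.11 Ω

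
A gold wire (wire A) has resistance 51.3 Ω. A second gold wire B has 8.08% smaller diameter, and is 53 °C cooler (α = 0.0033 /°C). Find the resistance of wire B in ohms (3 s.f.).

R ∝ ρL/d² with ρ ∝ (1+αΔT), so R_B/R_A = (1 − 8.08/100)⁻² × (1 − 0.0033×53)
= 1.183 × 0.8251 = 0.9765
R_B = 0.9765 × 51.3 = 50.1 Ω

50.1 Ω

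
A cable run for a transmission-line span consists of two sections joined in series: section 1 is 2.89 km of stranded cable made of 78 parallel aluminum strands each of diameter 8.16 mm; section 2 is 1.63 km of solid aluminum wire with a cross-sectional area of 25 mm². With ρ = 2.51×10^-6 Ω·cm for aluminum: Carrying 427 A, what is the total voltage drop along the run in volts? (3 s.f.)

ρ = 2.51×10^-6 Ω·cm = 2.51×10^-8 Ω·m
Section 1: A_strand = π(4.0800e-03)² = 5.230e-05 m²; R₁ = ρL/(N·A_s) = (2.51×10^-8)(2890)/(78×5.230e-05) = 0.01778 Ω
Section 2: A = 25 mm² = 2.500e-05 m²
R₂ = (2.51×10^-8)(1630)/(2.500e-05) = 1.637 Ω
R = R₁ + R₂ = 1.654 Ω
V = IR = 427 × 1.654 = 706 V

706 V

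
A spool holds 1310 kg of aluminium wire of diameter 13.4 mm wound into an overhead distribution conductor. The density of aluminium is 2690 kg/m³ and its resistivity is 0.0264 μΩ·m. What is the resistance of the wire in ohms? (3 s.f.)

ρ = 0.0264 μΩ·m = 2.64×10^-8 Ω·m
A = π(d/2)² = π(6.7000e-03 m)² = 1.4103e-04 m²
L = m/(density·A) = 1310/(2690×1.4103e-04) = 3453 m
R = ρL/A = (2.64×10^-8)(3453)/(1.4103e-04) = 0.646 Ω

0.646 Ω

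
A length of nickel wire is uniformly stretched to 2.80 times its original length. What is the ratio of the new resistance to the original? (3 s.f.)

Volume constant ⇒ A' = A/k with k = 2.8. R' = ρ(kL)/(A/k) = k²R.
Factor = 7.84

7.84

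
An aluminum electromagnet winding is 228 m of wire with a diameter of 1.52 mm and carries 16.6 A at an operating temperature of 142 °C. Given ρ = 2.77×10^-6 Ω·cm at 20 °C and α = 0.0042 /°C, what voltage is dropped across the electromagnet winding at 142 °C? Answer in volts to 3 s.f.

ρ = 2.77×10^-6 Ω·cm = 2.77×10^-8 Ω·m
A = π(d/2)² = π(7.6000e-04 m)² = 1.815e-06 m²
R₍20₎ = ρL/A = (2.77×10^-8)(228)/(1.815e-06) = 3.48 Ω
R₍142₎ = R₍20₎(1 + αΔT) = 3.48 × (1 + 0.0042×122) = 5.264 Ω
V = IR = 16.6 × 5.264 = 87.4 V

87.4 V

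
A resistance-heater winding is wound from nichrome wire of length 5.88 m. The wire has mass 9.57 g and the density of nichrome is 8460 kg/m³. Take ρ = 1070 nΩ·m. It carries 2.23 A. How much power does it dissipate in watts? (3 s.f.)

ρ = 1070 nΩ·m = 1.07×10^-6 Ω·m
A = m/(density·L) = 0.00957/(8460×5.88) = 1.9238e-07 m²
R = ρL/A = (1.07×10^-6)(5.88)/(1.9238e-07) = 32.7 Ω
P = I²R = (2.23)² × 32.7 = 163 W

163 W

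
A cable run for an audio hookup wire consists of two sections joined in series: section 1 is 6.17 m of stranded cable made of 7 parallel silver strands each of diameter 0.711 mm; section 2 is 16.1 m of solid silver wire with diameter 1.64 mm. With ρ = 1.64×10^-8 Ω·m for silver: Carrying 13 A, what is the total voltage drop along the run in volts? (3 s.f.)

2.10 V

Section 1: A_strand = π(3.5550e-04)² = 3.970e-07 m²; R₁ = ρL/(N·A_s) = (1.64×10^-8)(6.17)/(7×3.970e-07) = 0.03641 Ω
Section 2: A = π(d/2)² = π(8.2000e-04 m)² = 2.112e-06 m²
R₂ = (1.64×10^-8)(16.1)/(2.112e-06) = 0.125 Ω
R = R₁ + R₂ = 0.1614 Ω
V = IR = 13 × 0.1614 = 2.10 V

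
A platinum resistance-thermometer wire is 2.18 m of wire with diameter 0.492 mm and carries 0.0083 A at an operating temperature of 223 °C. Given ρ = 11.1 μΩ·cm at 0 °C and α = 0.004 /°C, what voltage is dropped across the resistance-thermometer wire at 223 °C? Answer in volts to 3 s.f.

0.0200 V

ρ = 11.1 μΩ·cm = 1.11×10^-7 Ω·m
A = π(d/2)² = π(2.4600e-04 m)² = 1.901e-07 m²
R₍0₎ = ρL/A = (1.11×10^-7)(2.18)/(1.901e-07) = 1.273 Ω
R₍223₎ = R₍0₎(1 + αΔT) = 1.273 × (1 + 0.004×223) = 2.408 Ω
V = IR = 0.0083 × 2.408 = 0.0200 V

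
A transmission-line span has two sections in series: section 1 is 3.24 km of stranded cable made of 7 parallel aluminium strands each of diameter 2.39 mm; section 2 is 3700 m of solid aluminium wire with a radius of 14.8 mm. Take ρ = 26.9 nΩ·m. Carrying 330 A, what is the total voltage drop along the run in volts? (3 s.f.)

ρ = 26.9 nΩ·m = 2.69×10^-8 Ω·m
Section 1: A_strand = π(1.1950e-03)² = 4.486e-06 m²; R₁ = ρL/(N·A_s) = (2.69×10^-8)(3240)/(7×4.486e-06) = 2.775 Ω
Section 2: A = πr² = π(1.4800e-02 m)² = 6.881e-04 m²
R₂ = (2.69×10^-8)(3700)/(6.881e-04) = 0.1446 Ω
R = R₁ + R₂ = 2.92 Ω
V = IR = 330 × 2.92 = 964 V

964 V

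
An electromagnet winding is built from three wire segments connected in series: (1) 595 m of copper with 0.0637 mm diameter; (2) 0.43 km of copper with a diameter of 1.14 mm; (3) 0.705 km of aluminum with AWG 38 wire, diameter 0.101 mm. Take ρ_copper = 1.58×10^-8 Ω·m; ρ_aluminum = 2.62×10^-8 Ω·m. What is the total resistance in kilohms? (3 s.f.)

5.26 kΩ

Seg 1: A = π(d/2)² = π(3.1850e-05 m)² = 3.187e-09 m²
R_1 = (1.58×10^-8)(595)/(3.187e-09) = 2950 Ω
Seg 2: A = π(d/2)² = π(5.7000e-04 m)² = 1.021e-06 m²
R_2 = (1.58×10^-8)(430)/(1.021e-06) = 6.656 Ω
Seg 3: A = π(0.101/2 mm)² = π(5.0500e-05 m)² = 8.012e-09 m²
R_3 = (2.62×10^-8)(705)/(8.012e-09) = 2305 Ω
R_total = R_1 + R_2 + R_3 = 5.26 kΩ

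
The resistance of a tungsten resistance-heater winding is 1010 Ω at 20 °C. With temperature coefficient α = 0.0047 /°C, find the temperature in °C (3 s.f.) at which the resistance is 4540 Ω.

R = R₀(1 + α(T − T₀)) ⇒ T = T₀ + (R/R₀ − 1)/α
T = 20 + (4540/1010 − 1)/0.0047 = 20 + (3.495)/0.0047 = 764 °C

764 °C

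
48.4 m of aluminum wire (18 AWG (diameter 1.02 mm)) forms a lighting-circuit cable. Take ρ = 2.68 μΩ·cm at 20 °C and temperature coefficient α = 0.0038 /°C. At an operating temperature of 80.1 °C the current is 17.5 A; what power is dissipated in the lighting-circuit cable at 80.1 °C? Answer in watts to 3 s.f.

ρ = 2.68 μΩ·cm = 2.68×10^-8 Ω·m
A = π(1.02/2 mm)² = π(5.1000e-04 m)² = 8.171e-07 m²
R₍20₎ = ρL/A = (2.68×10^-8)(48.4)/(8.171e-07) = 1.587 Ω
R₍80.1₎ = R₍20₎(1 + αΔT) = 1.587 × (1 + 0.0038×60.1) = 1.95 Ω
P = I²R = (17.5)² × 1.95 = 597 W

597 W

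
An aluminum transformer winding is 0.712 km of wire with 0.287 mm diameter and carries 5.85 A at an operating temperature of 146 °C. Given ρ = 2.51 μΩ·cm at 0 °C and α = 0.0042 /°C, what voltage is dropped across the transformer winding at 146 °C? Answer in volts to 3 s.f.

2610 V

ρ = 2.51 μΩ·cm = 2.51×10^-8 Ω·m
A = π(d/2)² = π(1.4350e-04 m)² = 6.469e-08 m²
R₍0₎ = ρL/A = (2.51×10^-8)(712)/(6.469e-08) = 276.2 Ω
R₍146₎ = R₍0₎(1 + αΔT) = 276.2 × (1 + 0.0042×146) = 445.6 Ω
V = IR = 5.85 × 445.6 = 2610 V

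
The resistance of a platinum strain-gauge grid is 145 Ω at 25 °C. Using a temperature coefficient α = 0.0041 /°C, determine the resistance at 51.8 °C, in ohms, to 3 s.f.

ΔT = 51.8 − 25 = 26.8 °C
R = R₀(1 + αΔT) = 145 × (1 + 0.0041×26.8) = 145 × 1.11 = 161 Ω

161 Ω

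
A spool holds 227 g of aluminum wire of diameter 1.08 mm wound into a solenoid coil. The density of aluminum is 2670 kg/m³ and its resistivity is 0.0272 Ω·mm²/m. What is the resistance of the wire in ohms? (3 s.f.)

ρ = 0.0272 Ω·mm²/m = 2.72×10^-8 Ω·m
A = π(d/2)² = π(5.4000e-04 m)² = 9.1609e-07 m²
L = m/(density·A) = 0.227/(2670×9.1609e-07) = 92.81 m
R = ρL/A = (2.72×10^-8)(92.81)/(9.1609e-07) = 2.76 Ω

2.76 Ω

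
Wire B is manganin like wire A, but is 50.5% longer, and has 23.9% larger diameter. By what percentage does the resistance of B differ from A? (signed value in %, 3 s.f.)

-1.96%

R ∝ L/d², so R_B/R_A = (1 + 50.5/100) × (1 + 23.9/100)⁻²
= 1.505 × 0.6514 = 0.9804
(R_B − R_A)/R_A = 0.9804 − 1 = -1.96%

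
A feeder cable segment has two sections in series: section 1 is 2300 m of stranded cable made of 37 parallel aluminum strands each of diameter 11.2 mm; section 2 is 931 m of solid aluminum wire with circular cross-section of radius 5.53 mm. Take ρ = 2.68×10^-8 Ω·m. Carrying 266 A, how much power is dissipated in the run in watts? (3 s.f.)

Section 1: A_strand = π(5.6000e-03)² = 9.852e-05 m²; R₁ = ρL/(N·A_s) = (2.68×10^-8)(2300)/(37×9.852e-05) = 0.01691 Ω
Section 2: A = πr² = π(5.5300e-03 m)² = 9.607e-05 m²
R₂ = (2.68×10^-8)(931)/(9.607e-05) = 0.2597 Ω
R = R₁ + R₂ = 0.2766 Ω
P = I²R = (266)² × 0.2766 = 19600 W

19600 W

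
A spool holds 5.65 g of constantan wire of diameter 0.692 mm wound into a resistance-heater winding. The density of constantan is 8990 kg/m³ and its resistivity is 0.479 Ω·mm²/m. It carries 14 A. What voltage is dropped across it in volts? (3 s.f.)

29.8 V

ρ = 0.479 Ω·mm²/m = 4.79×10^-7 Ω·m
A = π(d/2)² = π(3.4600e-04 m)² = 3.7610e-07 m²
L = m/(density·A) = 0.00565/(8990×3.7610e-07) = 1.671 m
R = ρL/A = (4.79×10^-7)(1.671)/(3.7610e-07) = 2.128 Ω
V = IR = 14 × 2.128 = 29.8 V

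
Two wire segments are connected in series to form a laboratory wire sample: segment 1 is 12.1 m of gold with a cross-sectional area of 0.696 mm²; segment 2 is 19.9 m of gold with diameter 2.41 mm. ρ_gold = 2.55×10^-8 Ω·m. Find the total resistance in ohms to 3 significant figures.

0.555 Ω

Segment 1: A = 0.696 mm² = 6.960e-07 m²
R₁ = ρL/A = (2.55×10^-8)(12.1)/(6.960e-07) = 0.4433 Ω
Segment 2: A = π(d/2)² = π(1.2050e-03 m)² = 4.562e-06 m²
R₂ = (2.55×10^-8)(19.9)/(4.562e-06) = 0.1112 Ω
R = R₁ + R₂ = 0.555 Ω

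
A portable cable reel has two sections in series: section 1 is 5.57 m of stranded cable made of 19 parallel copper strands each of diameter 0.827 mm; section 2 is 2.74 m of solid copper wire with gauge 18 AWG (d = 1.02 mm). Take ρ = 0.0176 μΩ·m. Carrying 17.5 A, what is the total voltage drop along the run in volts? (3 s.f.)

1.20 V

ρ = 0.0176 μΩ·m = 1.76×10^-8 Ω·m
Section 1: A_strand = π(4.1350e-04)² = 5.372e-07 m²; R₁ = ρL/(N·A_s) = (1.76×10^-8)(5.57)/(19×5.372e-07) = 0.009605 Ω
Section 2: A = π(1.02/2 mm)² = π(5.1000e-04 m)² = 8.171e-07 m²
R₂ = (1.76×10^-8)(2.74)/(8.171e-07) = 0.05902 Ω
R = R₁ + R₂ = 0.06862 Ω
V = IR = 17.5 × 0.06862 = 1.20 V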